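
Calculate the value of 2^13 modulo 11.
Using Fermat: 2^{10} ≡ 1 mod 11. 13 ≡ 3 mod 10. So 2^{13} ≡ 2^{3} ≡ 8 mod 11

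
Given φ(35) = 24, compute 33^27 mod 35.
By Euler: 33^{24} ≡ 1 (mod 35) since gcd(33, 35) = 1. 27 = 1×24 + 3. So 33^{27} ≡ 33^{3} ≡ 27 (mod 35)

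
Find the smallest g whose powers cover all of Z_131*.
g = 2. For each prime q|130: 2^{65}≡130, 2^{26}≡53, 2^{10}≡107, none ≡ 1, so ord_131(2) = 130 and 2 is a primitive root.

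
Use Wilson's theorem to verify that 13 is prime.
(12)! mod 13 = 12. Since this equals -1 mod 13, Wilson confirms 13 is prime.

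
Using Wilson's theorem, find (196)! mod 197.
By Wilson's theorem, (196)! ≡ -1 ≡ 196 (mod 197)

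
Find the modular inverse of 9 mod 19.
Since 19 is prime, by Fermat 9^(-1) ≡ 9^{17} ≡ 17 mod 19. Verify: 9 × 17 = 153 ≡ 1 mod 19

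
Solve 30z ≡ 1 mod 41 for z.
Since 41 is prime, by Fermat 30^(-1) ≡ 30^{39} ≡ 26 mod 41. Verify: 30 × 26 = 780 ≡ 1 mod 41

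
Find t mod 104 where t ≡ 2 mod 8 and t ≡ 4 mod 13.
M = 8 × 13 = 104. M₁ = 13, y₁ ≡ 5 mod 8. M₂ = 8, y₂ ≡ 5 mod 13. t = 2×13×5 + 4×8×5 ≡ 82 mod 104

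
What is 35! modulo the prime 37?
(36)! = (35)! × (36) ≡ -1 mod 37. So (35)! ≡ -1 × (36)^(-1) ≡ (-1)×(-1) = 1 mod 37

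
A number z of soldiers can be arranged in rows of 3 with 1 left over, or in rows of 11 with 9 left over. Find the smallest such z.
M = 3 × 11 = 33. M₁ = 11, y₁ ≡ 2 (mod 3). M₂ = 3, y₂ ≡ 4 (mod 11). z = 1×11×2 + 9×3×4 ≡ 31 (mod 33)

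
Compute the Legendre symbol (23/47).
(23/47) = 23^{23} mod 47 = -1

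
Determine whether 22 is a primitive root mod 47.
ord_47(22) divides 46. For each prime q|46: 22^{23}≡46, 22^{2}≡14, none ≡ 1. So 22 has order 46 and is a primitive root mod 47.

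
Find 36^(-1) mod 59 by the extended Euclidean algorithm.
Extended GCD: 36(-18) + 59(11) = 1. So 36^(-1) ≡ -18 ≡ 41 mod 59. Verify: 36 × 41 = 1476 ≡ 1 mod 59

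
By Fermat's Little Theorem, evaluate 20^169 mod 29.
By Fermat: 20^{28} ≡ 1 (mod 29). 169 ≡ 1 (mod 28). So 20^{169} ≡ 20^{1} ≡ 20 (mod 29)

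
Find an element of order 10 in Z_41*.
4 has order 10 mod 41 since 4^{10} ≡ 1 mod 41 and no smaller power works.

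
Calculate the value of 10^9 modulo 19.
By repeated squaring mod 19: 10^{1}≡10, 10^{2}≡5, 10^{4}≡6, 10^{8}≡17. Then 10^{9} = 10^{8+1} ≡ 17 × 10 ≡ 18 mod 19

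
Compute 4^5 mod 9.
By repeated squaring mod 9: 4^{1}≡4, 4^{2}≡7, 4^{4}≡4. Then 4^{5} = 4^{4+1} ≡ 4 × 4 ≡ 7 mod 9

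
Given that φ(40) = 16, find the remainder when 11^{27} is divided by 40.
By Euler: 11^{16} ≡ 1 (mod 40) since gcd(11, 40) = 1. 27 = 1×16 + 11. So 11^{27} ≡ 11^{11} ≡ 11 (mod 40)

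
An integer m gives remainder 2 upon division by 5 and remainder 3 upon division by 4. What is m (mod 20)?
M = 5 × 4 = 20. M₁ = 4, y₁ ≡ 4 (mod 5). M₂ = 5, y₂ ≡ 1 (mod 4). m = 2×4×4 + 3×5×1 ≡ 7 (mod 20)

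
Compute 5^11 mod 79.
By repeated squaring mod 79: 5^{1}≡5, 5^{2}≡25, 5^{4}≡72, 5^{8}≡49. Then 5^{11} = 5^{8+2+1} ≡ 49 × 25 × 5 ≡ 42 mod 79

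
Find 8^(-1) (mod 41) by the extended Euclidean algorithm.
Extended GCD: 8(-5) + 41(1) = 1. So 8^(-1) ≡ -5 ≡ 36 (mod 41). Verify: 8 × 36 = 288 ≡ 1 (mod 41)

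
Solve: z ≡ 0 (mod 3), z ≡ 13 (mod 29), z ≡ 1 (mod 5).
M = 3 × 29 × 5 = 435. M₁ = 145, y₁ ≡ 1 (mod 3). M₂ = 15, y₂ ≡ 2 (mod 29). M₃ = 87, y₃ ≡ 3 (mod 5). z = 0×145×1 + 13×15×2 + 1×87×3 ≡ 216 (mod 435)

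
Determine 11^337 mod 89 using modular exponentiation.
Using Fermat: 11^{88} ≡ 1 mod 89. 337 ≡ 73 mod 88. So 11^{337} ≡ 11^{73} ≡ 87 mod 89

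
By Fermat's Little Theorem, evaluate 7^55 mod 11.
By Fermat: 7^{10} ≡ 1 (mod 11). 55 = 5×10 + 5. So 7^{55} ≡ 7^{5} ≡ 10 (mod 11)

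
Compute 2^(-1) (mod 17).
Since 17 is prime, by Fermat 2^(-1) ≡ 2^{15} ≡ 9 (mod 17). Verify: 2 × 9 = 18 ≡ 1 (mod 17)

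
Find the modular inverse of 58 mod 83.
Since 83 is prime, by Fermat 58^(-1) ≡ 58^{81} ≡ 73 (mod 83). Verify: 58 × 73 = 4234 ≡ 1 (mod 83)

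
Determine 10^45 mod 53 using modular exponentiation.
By repeated squaring (mod 53): 10^{1}≡10, 10^{2}≡47, 10^{4}≡36, 10^{8}≡24, 10^{16}≡46, 10^{32}≡49. Then 10^{45} = 10^{32+8+4+1} ≡ 49 × 24 × 36 × 10 ≡ 49 (mod 53)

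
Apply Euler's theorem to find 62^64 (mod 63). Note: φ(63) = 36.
By Euler: 62^{36} ≡ 1 (mod 63) since gcd(62, 63) = 1. 64 = 1×36 + 28. So 62^{64} ≡ 62^{28} ≡ 1 (mod 63)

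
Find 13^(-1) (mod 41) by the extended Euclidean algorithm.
Extended GCD: 13(19) + 41(-6) = 1. So 13^(-1) ≡ 19 (mod 41). Verify: 13 × 19 = 247 ≡ 1 (mod 41)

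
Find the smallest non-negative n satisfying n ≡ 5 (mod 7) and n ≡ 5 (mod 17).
M = 7 × 17 = 119. M₁ = 17, y₁ ≡ 5 (mod 7). M₂ = 7, y₂ ≡ 5 (mod 17). n = 5×17×5 + 5×7×5 ≡ 5 (mod 119)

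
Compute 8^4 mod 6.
8^{4} = 4096 ≡ 4 mod 6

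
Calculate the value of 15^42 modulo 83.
By repeated squaring mod 83: 15^{1}≡15, 15^{2}≡59, 15^{4}≡78, 15^{8}≡25, 15^{16}≡44, 15^{32}≡27. Then 15^{42} = 15^{32+8+2} ≡ 27 × 25 × 59 ≡ 68 mod 83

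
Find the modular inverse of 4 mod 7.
Since 7 is prime, by Fermat 4^(-1) ≡ 4^{5} ≡ 2 mod 7. Verify: 4 × 2 = 8 ≡ 1 mod 7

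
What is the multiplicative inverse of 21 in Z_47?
Since 47 is prime, by Fermat 21^(-1) ≡ 21^{45} ≡ 9 (mod 47). Verify: 21 × 9 = 189 ≡ 1 (mod 47)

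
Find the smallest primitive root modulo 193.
g = 5. Powers: [5, 25, 125, 46, 37, 185, 153, 186, 158, 18, ...] generates all 192 non-zero residues.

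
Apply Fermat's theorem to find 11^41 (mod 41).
By Fermat: 11^{40} ≡ 1 (mod 41). So 11^{41} = 11^{40} · 11^{1} ≡ 11^{1} ≡ 11 (mod 41)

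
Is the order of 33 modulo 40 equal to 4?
Powers of 33 mod 40: 33^1≡33, 33^2≡9, 33^3≡17, 33^4≡1. First k with 33^k≡1 is k=4. Yes, ord_40(33) = 4.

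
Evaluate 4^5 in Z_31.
By repeated squaring mod 31: 4^{1}≡4, 4^{2}≡16, 4^{4}≡8. Then 4^{5} = 4^{4+1} ≡ 8 × 4 ≡ 1 mod 31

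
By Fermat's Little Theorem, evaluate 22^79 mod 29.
By Fermat: 22^{28} ≡ 1 mod 29. 79 = 2×28 + 23. So 22^{79} ≡ 22^{23} ≡ 9 mod 29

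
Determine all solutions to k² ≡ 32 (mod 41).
The square roots of 32 mod 41 are 14 and 27. Verify: 14² = 196 ≡ 32 (mod 41)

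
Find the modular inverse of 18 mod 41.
Since 41 is prime, by Fermat 18^(-1) ≡ 18^{39} ≡ 16 (mod 41). Verify: 18 × 16 = 288 ≡ 1 (mod 41)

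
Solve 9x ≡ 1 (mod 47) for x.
Since 47 is prime, by Fermat 9^(-1) ≡ 9^{45} ≡ 21 (mod 47). Verify: 9 × 21 = 189 ≡ 1 (mod 47)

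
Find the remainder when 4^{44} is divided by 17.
By Fermat: 4^{16} ≡ 1 (mod 17). 44 = 2×16 + 12. So 4^{44} ≡ 4^{12} ≡ 1 (mod 17)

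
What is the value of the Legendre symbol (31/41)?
(31/41) = 31^{20} mod 41 = 1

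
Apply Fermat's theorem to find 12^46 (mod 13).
By Fermat: 12^{12} ≡ 1 (mod 13). 46 = 3×12 + 10. So 12^{46} ≡ 12^{10} ≡ 1 (mod 13)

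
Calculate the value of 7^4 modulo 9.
7^{4} = 2401 ≡ 7 mod 9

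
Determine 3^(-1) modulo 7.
Since 7 is prime, by Fermat 3^(-1) ≡ 3^{5} ≡ 5 (mod 7). Verify: 3 × 5 = 15 ≡ 1 (mod 7)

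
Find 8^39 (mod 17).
Using Fermat: 8^{16} ≡ 1 (mod 17). 39 ≡ 7 (mod 16). So 8^{39} ≡ 8^{7} ≡ 15 (mod 17)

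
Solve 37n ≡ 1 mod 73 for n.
Since 73 is prime, by Fermat 37^(-1) ≡ 37^{71} ≡ 2 mod 73. Verify: 37 × 2 = 74 ≡ 1 mod 73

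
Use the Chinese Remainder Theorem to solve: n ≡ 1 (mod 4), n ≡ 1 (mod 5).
M = 4 × 5 = 20. M₁ = 5, y₁ ≡ 1 (mod 4). M₂ = 4, y₂ ≡ 4 (mod 5). n = 1×5×1 + 1×4×4 ≡ 1 (mod 20)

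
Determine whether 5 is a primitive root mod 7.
ord_7(5) divides 6. For each prime q|6: 5^{3}≡6, 5^{2}≡4, none ≡ 1. So 5 has order 6 and is a primitive root mod 7.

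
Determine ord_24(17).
Powers of 17 mod 24: 17^1≡17, 17^2≡1. So the order of 17 is 2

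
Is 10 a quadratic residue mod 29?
By Euler's criterion: 10^{14} ≡ 28 mod 29. Since this equals -1 (≡ 28), 10 is not a QR.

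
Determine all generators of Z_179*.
There are φ(178) = 88 primitive roots mod 179: {2, 6, 7, 8, 10, 11, 18, 21, 23, 24, 26, 28, 30, 32, 33, 34, 35, 37, 38, 40, 41, 44, 50, 53, 54, 55, 58, 62, 63, 69, 71, 72, 73, 78, 79, 84, 86, 90, 91, 92, 94, 96, 97, 98, 99, 102, 103, 104, 105, 109, 111, 112, 113, 114, 115, 118, 119, 120, 122, 123, 127, 128, 130, 131, 132, 133, 134, 136, 137, 140, 143, 148, 150, 152, 154, 157, 159, 160, 162, 163, 164, 165, 166, 167, 170, 174, 175, 176}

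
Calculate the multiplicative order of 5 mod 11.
Powers of 5 mod 11: 5^1≡5, 5^2≡3, 5^3≡4, 5^4≡9, 5^5≡1. Order = 5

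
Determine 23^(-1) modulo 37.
Since 37 is prime, by Fermat 23^(-1) ≡ 23^{35} ≡ 29 (mod 37). Verify: 23 × 29 = 667 ≡ 1 (mod 37)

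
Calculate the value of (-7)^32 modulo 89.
By repeated squaring mod 89: (-7)^{1}≡82, (-7)^{2}≡49, (-7)^{4}≡87, (-7)^{8}≡4, (-7)^{16}≡16, (-7)^{32}≡78. So (-7)^{32} ≡ 78 mod 89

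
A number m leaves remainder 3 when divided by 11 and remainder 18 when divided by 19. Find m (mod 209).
M = 11 × 19 = 209. M₁ = 19, y₁ ≡ 7 (mod 11). M₂ = 11, y₂ ≡ 7 (mod 19). m = 3×19×7 + 18×11×7 ≡ 113 (mod 209)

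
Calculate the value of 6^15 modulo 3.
By repeated squaring (mod 3): 6^{1}≡0, 6^{2}≡0, 6^{4}≡0, 6^{8}≡0. Then 6^{15} = 6^{8+4+2+1} ≡ 0 × 0 × 0 × 0 ≡ 0 (mod 3)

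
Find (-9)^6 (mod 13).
By repeated squaring (mod 13): (-9)^{1}≡4, (-9)^{2}≡3, (-9)^{4}≡9. Then (-9)^{6} = (-9)^{4+2} ≡ 9 × 3 ≡ 1 (mod 13)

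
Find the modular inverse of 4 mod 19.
Since 19 is prime, by Fermat 4^(-1) ≡ 4^{17} ≡ 5 mod 19. Verify: 4 × 5 = 20 ≡ 1 mod 19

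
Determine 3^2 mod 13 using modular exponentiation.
3^{2} = 9 ≡ 9 mod 13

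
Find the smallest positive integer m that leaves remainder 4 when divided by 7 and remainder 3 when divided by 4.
M = 7 × 4 = 28. M₁ = 4, y₁ ≡ 2 mod 7. M₂ = 7, y₂ ≡ 3 mod 4. m = 4×4×2 + 3×7×3 ≡ 11 mod 28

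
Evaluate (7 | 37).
(7/37) = 7^{18} mod 37 = 1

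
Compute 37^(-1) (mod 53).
Since 53 is prime, by Fermat 37^(-1) ≡ 37^{51} ≡ 43 (mod 53). Verify: 37 × 43 = 1591 ≡ 1 (mod 53)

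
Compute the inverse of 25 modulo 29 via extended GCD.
Extended GCD: 25(7) + 29(-6) = 1. So 25^(-1) ≡ 7 (mod 29). Verify: 25 × 7 = 175 ≡ 1 (mod 29)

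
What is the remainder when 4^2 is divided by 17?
4^{2} = 16 ≡ 16 (mod 17)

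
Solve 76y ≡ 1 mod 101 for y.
Since 101 is prime, by Fermat 76^(-1) ≡ 76^{99} ≡ 4 mod 101. Verify: 76 × 4 = 304 ≡ 1 mod 101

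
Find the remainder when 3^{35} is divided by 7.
By Fermat: 3^{6} ≡ 1 mod 7. 35 = 5×6 + 5. So 3^{35} ≡ 3^{5} ≡ 5 mod 7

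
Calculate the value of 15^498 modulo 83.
Using Fermat: 15^{82} ≡ 1 mod 83. 498 ≡ 6 mod 82. So 15^{498} ≡ 15^{6} ≡ 37 mod 83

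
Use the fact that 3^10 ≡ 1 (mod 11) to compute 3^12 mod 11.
By Fermat: 3^{10} ≡ 1 (mod 11). So 3^{12} = 3^{10} · 3^{2} ≡ 3^{2} ≡ 9 (mod 11)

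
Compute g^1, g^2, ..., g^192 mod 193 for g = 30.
30^1, 30^2, ..., 30^{192} mod 193: [30, 128, 173, 172, 142, 14, 34, 55, 106, 92, 58, 3, 90, 191, 133, 130, 40, 42, 102, 165, 125, 83, 174, 9, 77, 187, 13, 4, 120, 126, 113, 109, 182, 56, 136, 27, 38, 175, 39, 12, 167, 185, 146, 134, 160, 168, 22, 81, 114, 139, 117, 36, 115, 169, 52, 16, 94, 118, 66, 50, 149, 31, 158, 108, 152, 121, 156, 48, 89, 161, 5, 150, 61, 93, 88, 131, 70, 170, 82, 144, 74, 97, 15, 64, 183, 86, 71, 7, 17, 124, 53, 46, 29, 98, 45, 192, 163, 65, 20, 21, 51, 179, 159, 138, 87, 101, 135, 190, 103, 2, 60, 63, 153, 151, 91, 28, 68, 110, 19, 184, 116, 6, 180, 189, 73, 67, 80, 84, 11, 137, 57, 166, 155, 18, 154, 181, 26, 8, 47, 59, 33, 25, 171, 112, 79, 54, 76, 157, 78, 24, 141, 177, 99, 75, 127, 143, 44, 162, 35, 85, 41, 72, 37, 145, 104, 32, 188, 43, 132, 100, 105, 62, 123, 23, 111, 49, 119, 96, 178, 129, 10, 107, 122, 186, 176, 69, 140, 147, 164, 95, 148, 1]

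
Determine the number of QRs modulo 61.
Exactly half the non-zero residues mod a prime are QRs: (61-1)/2 = 30.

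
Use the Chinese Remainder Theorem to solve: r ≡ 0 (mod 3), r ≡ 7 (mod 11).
M = 3 × 11 = 33. M₁ = 11, y₁ ≡ 2 (mod 3). M₂ = 3, y₂ ≡ 4 (mod 11). r = 0×11×2 + 7×3×4 ≡ 18 (mod 33)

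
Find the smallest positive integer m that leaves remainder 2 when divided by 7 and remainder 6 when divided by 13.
M = 7 × 13 = 91. M₁ = 13, y₁ ≡ 6 (mod 7). M₂ = 7, y₂ ≡ 2 (mod 13). m = 2×13×6 + 6×7×2 ≡ 58 (mod 91)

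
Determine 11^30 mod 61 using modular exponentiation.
By repeated squaring (mod 61): 11^{1}≡11, 11^{2}≡60, 11^{4}≡1, 11^{8}≡1, 11^{16}≡1. Then 11^{30} = 11^{16+8+4+2} ≡ 1 × 1 × 1 × 60 ≡ 60 (mod 61)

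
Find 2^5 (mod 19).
By repeated squaring (mod 19): 2^{1}≡2, 2^{2}≡4, 2^{4}≡16. Then 2^{5} = 2^{4+1} ≡ 16 × 2 ≡ 13 (mod 19)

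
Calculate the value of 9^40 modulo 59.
By repeated squaring mod 59: 9^{1}≡9, 9^{2}≡22, 9^{4}≡12, 9^{8}≡26, 9^{16}≡27, 9^{32}≡21. Then 9^{40} = 9^{32+8} ≡ 21 × 26 ≡ 15 mod 59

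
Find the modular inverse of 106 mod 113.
Since 113 is prime, by Fermat 106^(-1) ≡ 106^{111} ≡ 16 (mod 113). Verify: 106 × 16 = 1696 ≡ 1 (mod 113)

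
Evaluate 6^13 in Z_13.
Using Fermat: 6^{12} ≡ 1 mod 13. 13 ≡ 1 mod 12. So 6^{13} ≡ 6^{1} ≡ 6 mod 13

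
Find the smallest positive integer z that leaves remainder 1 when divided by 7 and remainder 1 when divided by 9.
M = 7 × 9 = 63. M₁ = 9, y₁ ≡ 4 mod 7. M₂ = 7, y₂ ≡ 4 mod 9. z = 1×9×4 + 1×7×4 ≡ 1 mod 63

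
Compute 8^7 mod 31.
By repeated squaring mod 31: 8^{1}≡8, 8^{2}≡2, 8^{4}≡4. Then 8^{7} = 8^{4+2+1} ≡ 4 × 2 × 8 ≡ 2 mod 31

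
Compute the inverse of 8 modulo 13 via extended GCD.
Extended GCD: 8(5) + 13(-3) = 1. So 8^(-1) ≡ 5 mod 13. Verify: 8 × 5 = 40 ≡ 1 mod 13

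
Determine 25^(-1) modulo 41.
Since 41 is prime, by Fermat 25^(-1) ≡ 25^{39} ≡ 23 mod 41. Verify: 25 × 23 = 575 ≡ 1 mod 41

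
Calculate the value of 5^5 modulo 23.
By repeated squaring (mod 23): 5^{1}≡5, 5^{2}≡2, 5^{4}≡4. Then 5^{5} = 5^{4+1} ≡ 4 × 5 ≡ 20 (mod 23)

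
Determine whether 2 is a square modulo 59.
By Euler's criterion: 2^{29} ≡ 58 mod 59. Since this equals -1 (≡ 58), 2 is not a QR.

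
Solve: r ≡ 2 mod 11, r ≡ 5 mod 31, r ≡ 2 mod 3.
M = 11 × 31 × 3 = 1023. M₁ = 93, y₁ ≡ 9 mod 11. M₂ = 33, y₂ ≡ 16 mod 31. M₃ = 341, y₃ ≡ 2 mod 3. r = 2×93×9 + 5×33×16 + 2×341×2 ≡ 563 mod 1023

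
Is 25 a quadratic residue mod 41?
By Euler's criterion: 25^{20} ≡ 1 (mod 41). Since this equals 1, 25 is a QR.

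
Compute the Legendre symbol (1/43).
(1/43) = 1^{21} mod 43 = 1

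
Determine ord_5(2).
Powers of 2 mod 5: 2^1≡2, 2^2≡4, 2^3≡3, 2^4≡1. So the order of 2 is 4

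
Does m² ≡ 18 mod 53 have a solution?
By Euler's criterion: 18^{26} ≡ 52 mod 53. Since this equals -1 (≡ 52), 18 is not a QR.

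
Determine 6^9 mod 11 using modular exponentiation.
By repeated squaring (mod 11): 6^{1}≡6, 6^{2}≡3, 6^{4}≡9, 6^{8}≡4. Then 6^{9} = 6^{8+1} ≡ 4 × 6 ≡ 2 (mod 11)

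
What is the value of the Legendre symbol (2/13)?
(2/13) = 2^{6} mod 13 = -1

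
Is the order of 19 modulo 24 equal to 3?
Powers of 19 mod 24: 19^1≡19, 19^2≡1. Already 19^2≡1, so the order is 2 < 3. No, the actual order is 2.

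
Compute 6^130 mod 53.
Using Fermat: 6^{52} ≡ 1 mod 53. 130 ≡ 26 mod 52. So 6^{130} ≡ 6^{26} ≡ 1 mod 53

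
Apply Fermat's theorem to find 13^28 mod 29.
By Fermat's Little Theorem, 13^{28} ≡ 1 mod 29 since 29 is prime and gcd(13, 29) = 1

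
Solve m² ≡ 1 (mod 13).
The square roots of 1 mod 13 are 1 and 12. Verify: 1² = 1 ≡ 1 (mod 13)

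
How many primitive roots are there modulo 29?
Number of primitive roots mod 29 = φ(p-1) = φ(28) = 12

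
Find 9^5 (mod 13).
By repeated squaring (mod 13): 9^{1}≡9, 9^{2}≡3, 9^{4}≡9. Then 9^{5} = 9^{4+1} ≡ 9 × 9 ≡ 3 (mod 13)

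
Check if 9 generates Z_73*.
9^{6} ≡ 1 mod 73 and 6 < 72, so ord_73(9) = 6 ≠ 72 and 9 is not a primitive root.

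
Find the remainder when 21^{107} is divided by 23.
By Fermat: 21^{22} ≡ 1 mod 23. 107 = 4×22 + 19. So 21^{107} ≡ 21^{19} ≡ 20 mod 23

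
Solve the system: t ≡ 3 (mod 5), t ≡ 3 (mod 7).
M = 5 × 7 = 35. M₁ = 7, y₁ ≡ 3 (mod 5). M₂ = 5, y₂ ≡ 3 (mod 7). t = 3×7×3 + 3×5×3 ≡ 3 (mod 35)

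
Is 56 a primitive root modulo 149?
ord_149(56) divides 148. For each prime q|148: 56^{74}≡148, 56^{4}≡49, none ≡ 1. So 56 has order 148 and is a primitive root mod 149.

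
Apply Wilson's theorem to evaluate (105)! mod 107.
(106)! = (105)! × (106) ≡ -1 (mod 107). So (105)! ≡ -1 × (106)^(-1) ≡ (-1)×(-1) = 1 (mod 107)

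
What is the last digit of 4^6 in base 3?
Using Fermat: 4^{2} ≡ 1 (mod 3). 6 ≡ 0 (mod 2). So 4^{6} ≡ 4^{0} ≡ 1 (mod 3)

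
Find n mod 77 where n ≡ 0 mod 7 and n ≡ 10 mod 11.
M = 7 × 11 = 77. M₁ = 11, y₁ ≡ 2 mod 7. M₂ = 7, y₂ ≡ 8 mod 11. n = 0×11×2 + 10×7×8 ≡ 21 mod 77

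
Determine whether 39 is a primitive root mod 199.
ord_199(39) divides 198. For each prime q|198: 39^{99}≡198, 39^{66}≡92, 39^{18}≡63, none ≡ 1. So 39 has order 198 and is a primitive root mod 199.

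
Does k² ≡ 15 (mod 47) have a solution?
By Euler's criterion: 15^{23} ≡ 46 (mod 47). Since this equals -1 (≡ 46), 15 is not a QR.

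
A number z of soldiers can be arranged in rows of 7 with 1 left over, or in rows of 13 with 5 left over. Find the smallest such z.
M = 7 × 13 = 91. M₁ = 13, y₁ ≡ 6 (mod 7). M₂ = 7, y₂ ≡ 2 (mod 13). z = 1×13×6 + 5×7×2 ≡ 57 (mod 91)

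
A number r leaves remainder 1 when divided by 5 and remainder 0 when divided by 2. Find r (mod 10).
M = 5 × 2 = 10. M₁ = 2, y₁ ≡ 3 (mod 5). M₂ = 5, y₂ ≡ 1 (mod 2). r = 1×2×3 + 0×5×1 ≡ 6 (mod 10)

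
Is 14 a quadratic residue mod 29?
By Euler's criterion: 14^{14} ≡ 28 (mod 29). Since this equals -1 (≡ 28), 14 is not a QR.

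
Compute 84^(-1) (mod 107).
Since 107 is prime, by Fermat 84^(-1) ≡ 84^{105} ≡ 93 (mod 107). Verify: 84 × 93 = 7812 ≡ 1 (mod 107)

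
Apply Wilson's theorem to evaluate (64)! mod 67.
(66)! = (64)! × (65) × (66) ≡ -1 mod 67. So (64)! ≡ -1 × [(66)(65)]^(-1) ≡ 33 mod 67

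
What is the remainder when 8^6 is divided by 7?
Using Fermat: 8^{6} ≡ 1 mod 7. 6 ≡ 0 mod 6. So 8^{6} ≡ 8^{0} ≡ 1 mod 7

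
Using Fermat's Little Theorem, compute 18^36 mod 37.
By Fermat's Little Theorem, 18^{36} ≡ 1 mod 37 since 37 is prime and gcd(18, 37) = 1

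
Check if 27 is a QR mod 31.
By Euler's criterion: 27^{15} ≡ 30 mod 31. Since this equals -1 (≡ 30), 27 is not a QR.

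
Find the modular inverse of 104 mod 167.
Since 167 is prime, by Fermat 104^(-1) ≡ 104^{165} ≡ 53 mod 167. Verify: 104 × 53 = 5512 ≡ 1 mod 167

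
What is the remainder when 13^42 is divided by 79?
By repeated squaring mod 79: 13^{1}≡13, 13^{2}≡11, 13^{4}≡42, 13^{8}≡26, 13^{16}≡44, 13^{32}≡40. Then 13^{42} = 13^{32+8+2} ≡ 40 × 26 × 11 ≡ 64 mod 79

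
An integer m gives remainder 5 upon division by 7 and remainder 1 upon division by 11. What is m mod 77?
M = 7 × 11 = 77. M₁ = 11, y₁ ≡ 2 mod 7. M₂ = 7, y₂ ≡ 8 mod 11. m = 5×11×2 + 1×7×8 ≡ 12 mod 77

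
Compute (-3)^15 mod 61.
By repeated squaring (mod 61): (-3)^{1}≡58, (-3)^{2}≡9, (-3)^{4}≡20, (-3)^{8}≡34. Then (-3)^{15} = (-3)^{8+4+2+1} ≡ 34 × 20 × 9 × 58 ≡ 1 (mod 61)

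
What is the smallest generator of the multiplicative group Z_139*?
g = 2. Powers: [2, 4, 8, 16, 32, 64, 128, 117, 95, 51, ...] generates all 138 non-zero residues.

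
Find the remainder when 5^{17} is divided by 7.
By Fermat: 5^{6} ≡ 1 mod 7. 17 = 2×6 + 5. So 5^{17} ≡ 5^{5} ≡ 3 mod 7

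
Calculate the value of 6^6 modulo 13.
By repeated squaring (mod 13): 6^{1}≡6, 6^{2}≡10, 6^{4}≡9. Then 6^{6} = 6^{4+2} ≡ 9 × 10 ≡ 12 (mod 13)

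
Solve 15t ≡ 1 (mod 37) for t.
Since 37 is prime, by Fermat 15^(-1) ≡ 15^{35} ≡ 5 (mod 37). Verify: 15 × 5 = 75 ≡ 1 (mod 37)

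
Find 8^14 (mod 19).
By repeated squaring (mod 19): 8^{1}≡8, 8^{2}≡7, 8^{4}≡11, 8^{8}≡7. Then 8^{14} = 8^{8+4+2} ≡ 7 × 11 × 7 ≡ 7 (mod 19)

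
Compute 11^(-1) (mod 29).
Since 29 is prime, by Fermat 11^(-1) ≡ 11^{27} ≡ 8 (mod 29). Verify: 11 × 8 = 88 ≡ 1 (mod 29)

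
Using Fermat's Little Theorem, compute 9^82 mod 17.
By Fermat: 9^{16} ≡ 1 mod 17. 82 = 5×16 + 2. So 9^{82} ≡ 9^{2} ≡ 13 mod 17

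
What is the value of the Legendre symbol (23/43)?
(23/43) = 23^{21} mod 43 = 1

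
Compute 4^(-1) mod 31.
Since 31 is prime, by Fermat 4^(-1) ≡ 4^{29} ≡ 8 mod 31. Verify: 4 × 8 = 32 ≡ 1 mod 31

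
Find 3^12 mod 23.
By repeated squaring mod 23: 3^{1}≡3, 3^{2}≡9, 3^{4}≡12, 3^{8}≡6. Then 3^{12} = 3^{8+4} ≡ 6 × 12 ≡ 3 mod 23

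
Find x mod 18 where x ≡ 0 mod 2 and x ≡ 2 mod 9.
M = 2 × 9 = 18. M₁ = 9, y₁ ≡ 1 mod 2. M₂ = 2, y₂ ≡ 5 mod 9. x = 0×9×1 + 2×2×5 ≡ 2 mod 18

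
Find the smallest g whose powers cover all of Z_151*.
g = 6. For each prime q|150: 6^{75}≡150, 6^{50}≡32, 6^{30}≡59, none ≡ 1, so ord_151(6) = 150 and 6 is a primitive root.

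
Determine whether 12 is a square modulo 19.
By Euler's criterion: 12^{9} ≡ 18 mod 19. Since this equals -1 (≡ 18), 12 is not a QR.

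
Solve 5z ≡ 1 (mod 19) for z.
Since 19 is prime, by Fermat 5^(-1) ≡ 5^{17} ≡ 4 (mod 19). Verify: 5 × 4 = 20 ≡ 1 (mod 19)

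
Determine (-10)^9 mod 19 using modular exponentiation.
By repeated squaring mod 19: (-10)^{1}≡9, (-10)^{2}≡5, (-10)^{4}≡6, (-10)^{8}≡17. Then (-10)^{9} = (-10)^{8+1} ≡ 17 × 9 ≡ 1 mod 19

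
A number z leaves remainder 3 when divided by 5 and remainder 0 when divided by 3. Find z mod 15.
M = 5 × 3 = 15. M₁ = 3, y₁ ≡ 2 mod 5. M₂ = 5, y₂ ≡ 2 mod 3. z = 3×3×2 + 0×5×2 ≡ 3 mod 15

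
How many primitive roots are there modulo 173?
Number of primitive roots mod 173 = φ(p-1) = φ(172) = 84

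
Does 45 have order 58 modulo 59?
45^{29} ≡ 1 (mod 59) and 29 < 58, so ord_59(45) = 29 ≠ 58 and 45 is not a primitive root.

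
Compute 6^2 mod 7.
6^{2} = 36 ≡ 1 mod 7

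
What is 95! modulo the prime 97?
(96)! = (95)! × (96) ≡ -1 mod 97. So (95)! ≡ -1 × (96)^(-1) ≡ (-1)×(-1) = 1 mod 97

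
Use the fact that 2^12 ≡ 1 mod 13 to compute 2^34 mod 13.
By Fermat: 2^{12} ≡ 1 mod 13. 34 = 2×12 + 10. So 2^{34} ≡ 2^{10} ≡ 10 mod 13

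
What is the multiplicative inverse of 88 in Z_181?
Since 181 is prime, by Fermat 88^(-1) ≡ 88^{179} ≡ 72 mod 181. Verify: 88 × 72 = 6336 ≡ 1 mod 181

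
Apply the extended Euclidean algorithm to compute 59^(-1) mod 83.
Extended GCD: 59(38) + 83(-27) = 1. So 59^(-1) ≡ 38 mod 83. Verify: 59 × 38 = 2242 ≡ 1 mod 83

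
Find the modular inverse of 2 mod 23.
Since 23 is prime, by Fermat 2^(-1) ≡ 2^{21} ≡ 12 (mod 23). Verify: 2 × 12 = 24 ≡ 1 (mod 23)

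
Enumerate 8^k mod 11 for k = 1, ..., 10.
8^1, 8^2, ..., 8^{10} mod 11: [8, 9, 6, 4, 10, 3, 2, 5, 7, 1]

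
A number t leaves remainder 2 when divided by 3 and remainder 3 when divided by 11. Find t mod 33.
M = 3 × 11 = 33. M₁ = 11, y₁ ≡ 2 mod 3. M₂ = 3, y₂ ≡ 4 mod 11. t = 2×11×2 + 3×3×4 ≡ 14 mod 33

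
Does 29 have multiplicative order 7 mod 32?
Powers of 29 mod 32: 29^1≡29, 29^2≡9, 29^3≡5, 29^4≡17, 29^5≡13, 29^6≡25, 29^7≡21, 29^8≡1. 29^7≡21≢1, so ord ≠ 7. No, the actual order is 8.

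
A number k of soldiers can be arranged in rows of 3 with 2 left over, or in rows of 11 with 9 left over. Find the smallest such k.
M = 3 × 11 = 33. M₁ = 11, y₁ ≡ 2 (mod 3). M₂ = 3, y₂ ≡ 4 (mod 11). k = 2×11×2 + 9×3×4 ≡ 20 (mod 33)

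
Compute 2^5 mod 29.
By repeated squaring mod 29: 2^{1}≡2, 2^{2}≡4, 2^{4}≡16. Then 2^{5} = 2^{4+1} ≡ 16 × 2 ≡ 3 mod 29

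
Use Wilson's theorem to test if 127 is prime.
(126)! mod 127 = 126. Since 126 ≡ -1 (mod 127), 127 is prime.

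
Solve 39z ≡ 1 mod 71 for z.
Since 71 is prime, by Fermat 39^(-1) ≡ 39^{69} ≡ 51 mod 71. Verify: 39 × 51 = 1989 ≡ 1 mod 71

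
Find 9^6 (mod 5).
Using Fermat: 9^{4} ≡ 1 (mod 5). 6 ≡ 2 (mod 4). So 9^{6} ≡ 9^{2} ≡ 1 (mod 5)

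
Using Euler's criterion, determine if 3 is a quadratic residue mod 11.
By Euler's criterion: 3^{5} ≡ 1 mod 11. Since this equals 1, 3 is a QR.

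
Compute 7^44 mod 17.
Using Fermat: 7^{16} ≡ 1 (mod 17). 44 ≡ 12 (mod 16). So 7^{44} ≡ 7^{12} ≡ 13 (mod 17)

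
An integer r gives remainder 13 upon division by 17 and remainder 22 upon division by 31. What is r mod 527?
M = 17 × 31 = 527. M₁ = 31, y₁ ≡ 11 mod 17. M₂ = 17, y₂ ≡ 11 mod 31. r = 13×31×11 + 22×17×11 ≡ 115 mod 527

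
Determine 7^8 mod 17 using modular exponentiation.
By repeated squaring (mod 17): 7^{1}≡7, 7^{2}≡15, 7^{4}≡4, 7^{8}≡16. So 7^{8} ≡ 16 (mod 17)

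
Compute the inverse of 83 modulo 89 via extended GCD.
Extended GCD: 83(-15) + 89(14) = 1. So 83^(-1) ≡ -15 ≡ 74 (mod 89). Verify: 83 × 74 = 6142 ≡ 1 (mod 89)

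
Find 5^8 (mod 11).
By repeated squaring (mod 11): 5^{1}≡5, 5^{2}≡3, 5^{4}≡9, 5^{8}≡4. So 5^{8} ≡ 4 (mod 11)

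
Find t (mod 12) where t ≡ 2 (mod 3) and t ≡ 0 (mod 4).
M = 3 × 4 = 12. M₁ = 4, y₁ ≡ 1 (mod 3). M₂ = 3, y₂ ≡ 3 (mod 4). t = 2×4×1 + 0×3×3 ≡ 8 (mod 12)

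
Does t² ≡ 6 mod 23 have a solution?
By Euler's criterion: 6^{11} ≡ 1 mod 23. Since this equals 1, 6 is a QR.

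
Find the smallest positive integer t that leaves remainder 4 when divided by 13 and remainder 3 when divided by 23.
M = 13 × 23 = 299. M₁ = 23, y₁ ≡ 4 mod 13. M₂ = 13, y₂ ≡ 16 mod 23. t = 4×23×4 + 3×13×16 ≡ 95 mod 299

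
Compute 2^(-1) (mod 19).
Since 19 is prime, by Fermat 2^(-1) ≡ 2^{17} ≡ 10 (mod 19). Verify: 2 × 10 = 20 ≡ 1 (mod 19)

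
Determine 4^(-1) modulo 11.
Since 11 is prime, by Fermat 4^(-1) ≡ 4^{9} ≡ 3 mod 11. Verify: 4 × 3 = 12 ≡ 1 mod 11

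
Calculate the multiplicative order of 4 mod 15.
Powers of 4 mod 15: 4^1≡4, 4^2≡1. So the order of 4 is 2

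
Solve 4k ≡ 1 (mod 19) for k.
Since 19 is prime, by Fermat 4^(-1) ≡ 4^{17} ≡ 5 (mod 19). Verify: 4 × 5 = 20 ≡ 1 (mod 19)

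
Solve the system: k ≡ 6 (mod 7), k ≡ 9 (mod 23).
M = 7 × 23 = 161. M₁ = 23, y₁ ≡ 4 (mod 7). M₂ = 7, y₂ ≡ 10 (mod 23). k = 6×23×4 + 9×7×10 ≡ 55 (mod 161)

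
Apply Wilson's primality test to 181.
(180)! mod 181 = 180. Since 180 ≡ -1 (mod 181), 181 is prime.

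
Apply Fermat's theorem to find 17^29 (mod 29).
By Fermat: 17^{28} ≡ 1 (mod 29). So 17^{29} = 17^{28} · 17^{1} ≡ 17^{1} ≡ 17 (mod 29)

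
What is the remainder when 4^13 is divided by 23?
By repeated squaring mod 23: 4^{1}≡4, 4^{2}≡16, 4^{4}≡3, 4^{8}≡9. Then 4^{13} = 4^{8+4+1} ≡ 9 × 3 × 4 ≡ 16 mod 23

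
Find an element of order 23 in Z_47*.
2 has order 23 mod 47 since 2^{23} ≡ 1 (mod 47) and no smaller power works.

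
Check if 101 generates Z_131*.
101^{65} ≡ 1 mod 131 and 65 < 130, so ord_131(101) = 65 ≠ 130 and 101 is not a primitive root.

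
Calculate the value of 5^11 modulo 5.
By repeated squaring (mod 5): 5^{1}≡0, 5^{2}≡0, 5^{4}≡0, 5^{8}≡0. Then 5^{11} = 5^{8+2+1} ≡ 0 × 0 × 0 ≡ 0 (mod 5)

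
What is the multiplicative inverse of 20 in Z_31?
Since 31 is prime, by Fermat 20^(-1) ≡ 20^{29} ≡ 14 (mod 31). Verify: 20 × 14 = 280 ≡ 1 (mod 31)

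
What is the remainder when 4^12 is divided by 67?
By repeated squaring mod 67: 4^{1}≡4, 4^{2}≡16, 4^{4}≡55, 4^{8}≡10. Then 4^{12} = 4^{8+4} ≡ 10 × 55 ≡ 14 mod 67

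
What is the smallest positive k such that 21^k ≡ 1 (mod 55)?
Powers of 21 mod 55: 21^1≡21, 21^2≡1. Order = 2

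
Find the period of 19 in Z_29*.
Powers of 19 mod 29: 19^1≡19, 19^2≡13, 19^3≡15, 19^4≡24, 19^5≡21, 19^6≡22, 19^7≡12, 19^8≡25, 19^9≡11, 19^10≡6, 19^11≡27, 19^12≡20, 19^13≡3, 19^14≡28, 19^15≡10, 19^16≡16, 19^17≡14, 19^18≡5, 19^19≡8, 19^20≡7, 19^21≡17, 19^22≡4, 19^23≡18, 19^24≡23, 19^25≡2, 19^26≡9, 19^27≡26, 19^28≡1. ord_29(19) = 28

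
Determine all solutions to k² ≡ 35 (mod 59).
The square roots of 35 mod 59 are 25 and 34. Verify: 25² = 625 ≡ 35 (mod 59)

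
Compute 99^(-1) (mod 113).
Since 113 is prime, by Fermat 99^(-1) ≡ 99^{111} ≡ 8 (mod 113). Verify: 99 × 8 = 792 ≡ 1 (mod 113)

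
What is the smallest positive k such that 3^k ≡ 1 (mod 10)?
Powers of 3 mod 10: 3^1≡3, 3^2≡9, 3^3≡7, 3^4≡1. Order = 4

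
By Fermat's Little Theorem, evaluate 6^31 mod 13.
By Fermat: 6^{12} ≡ 1 (mod 13). 31 = 2×12 + 7. So 6^{31} ≡ 6^{7} ≡ 7 (mod 13)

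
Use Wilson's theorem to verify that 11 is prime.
(10)! mod 11 = 10. Since this equals -1 mod 11, Wilson confirms 11 is prime.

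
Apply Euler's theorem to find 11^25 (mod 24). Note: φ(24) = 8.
By Euler: 11^{8} ≡ 1 (mod 24) since gcd(11, 24) = 1. 25 = 3×8 + 1. So 11^{25} ≡ 11^{1} ≡ 11 (mod 24)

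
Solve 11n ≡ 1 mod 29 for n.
Since 29 is prime, by Fermat 11^(-1) ≡ 11^{27} ≡ 8 mod 29. Verify: 11 × 8 = 88 ≡ 1 mod 29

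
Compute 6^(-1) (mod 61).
Since 61 is prime, by Fermat 6^(-1) ≡ 6^{59} ≡ 51 (mod 61). Verify: 6 × 51 = 306 ≡ 1 (mod 61)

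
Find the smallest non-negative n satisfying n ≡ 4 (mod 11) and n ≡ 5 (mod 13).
M = 11 × 13 = 143. M₁ = 13, y₁ ≡ 6 (mod 11). M₂ = 11, y₂ ≡ 6 (mod 13). n = 4×13×6 + 5×11×6 ≡ 70 (mod 143)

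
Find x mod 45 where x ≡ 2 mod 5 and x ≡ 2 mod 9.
M = 5 × 9 = 45. M₁ = 9, y₁ ≡ 4 mod 5. M₂ = 5, y₂ ≡ 2 mod 9. x = 2×9×4 + 2×5×2 ≡ 2 mod 45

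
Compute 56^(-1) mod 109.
Since 109 is prime, by Fermat 56^(-1) ≡ 56^{107} ≡ 37 mod 109. Verify: 56 × 37 = 2072 ≡ 1 mod 109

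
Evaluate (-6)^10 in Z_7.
Using Fermat: (-6)^{6} ≡ 1 (mod 7). 10 ≡ 4 (mod 6). So (-6)^{10} ≡ (-6)^{4} ≡ 1 (mod 7)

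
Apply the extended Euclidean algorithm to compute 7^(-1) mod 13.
Extended GCD: 7(2) + 13(-1) = 1. So 7^(-1) ≡ 2 (mod 13). Verify: 7 × 2 = 14 ≡ 1 (mod 13)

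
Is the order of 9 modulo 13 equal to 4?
Powers of 9 mod 13: 9^1≡9, 9^2≡3, 9^3≡1. Already 9^3≡1, so the order is 3 < 4. No, the actual order is 3.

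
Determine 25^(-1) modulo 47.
Since 47 is prime, by Fermat 25^(-1) ≡ 25^{45} ≡ 32 mod 47. Verify: 25 × 32 = 800 ≡ 1 mod 47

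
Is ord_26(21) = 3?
Powers of 21 mod 26: 21^1≡21, 21^2≡25, 21^3≡5, 21^4≡1. 21^3≡5≢1, so ord ≠ 3. No, the actual order is 4.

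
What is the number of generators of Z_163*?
A prime p has φ(p-1) primitive roots; here φ(162) = 54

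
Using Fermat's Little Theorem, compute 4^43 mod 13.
By Fermat: 4^{12} ≡ 1 (mod 13). 43 = 3×12 + 7. So 4^{43} ≡ 4^{7} ≡ 4 (mod 13)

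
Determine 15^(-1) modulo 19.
Since 19 is prime, by Fermat 15^(-1) ≡ 15^{17} ≡ 14 mod 19. Verify: 15 × 14 = 210 ≡ 1 mod 19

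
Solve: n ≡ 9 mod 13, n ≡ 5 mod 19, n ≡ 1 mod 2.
M = 13 × 19 × 2 = 494. M₁ = 38, y₁ ≡ 12 mod 13. M₂ = 26, y₂ ≡ 11 mod 19. M₃ = 247, y₃ ≡ 1 mod 2. n = 9×38×12 + 5×26×11 + 1×247×1 ≡ 347 mod 494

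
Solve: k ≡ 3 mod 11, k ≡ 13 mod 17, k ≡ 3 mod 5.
M = 11 × 17 × 5 = 935. M₁ = 85, y₁ ≡ 7 mod 11. M₂ = 55, y₂ ≡ 13 mod 17. M₃ = 187, y₃ ≡ 3 mod 5. k = 3×85×7 + 13×55×13 + 3×187×3 ≡ 608 mod 935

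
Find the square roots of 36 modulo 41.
The square roots of 36 mod 41 are 6 and 35. Verify: 6² = 36 ≡ 36 (mod 41)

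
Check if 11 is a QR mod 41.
By Euler's criterion: 11^{20} ≡ 40 (mod 41). Since this equals -1 (≡ 40), 11 is not a QR.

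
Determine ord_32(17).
Powers of 17 mod 32: 17^1≡17, 17^2≡1. Order = 2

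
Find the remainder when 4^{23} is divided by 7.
By Fermat: 4^{6} ≡ 1 (mod 7). 23 = 3×6 + 5. So 4^{23} ≡ 4^{5} ≡ 2 (mod 7)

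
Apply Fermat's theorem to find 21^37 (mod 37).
By Fermat: 21^{36} ≡ 1 (mod 37). So 21^{37} = 21^{36} · 21^{1} ≡ 21^{1} ≡ 21 (mod 37)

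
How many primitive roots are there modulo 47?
A prime p has φ(p-1) primitive roots; here φ(46) = 22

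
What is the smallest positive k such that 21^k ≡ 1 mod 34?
Powers of 21 mod 34: 21^1≡21, 21^2≡33, 21^3≡13, 21^4≡1. ord_34(21) = 4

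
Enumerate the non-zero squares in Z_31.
QRs mod 31: {1, 2, 4, 5, 7, 8, 9, 10, 14, 16, 18, 19, 20, 25, 28}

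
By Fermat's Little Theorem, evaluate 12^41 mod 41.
By Fermat: 12^{40} ≡ 1 mod 41. So 12^{41} = 12^{40} · 12^{1} ≡ 12^{1} ≡ 12 mod 41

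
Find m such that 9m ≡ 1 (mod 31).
Since 31 is prime, by Fermat 9^(-1) ≡ 9^{29} ≡ 7 (mod 31). Verify: 9 × 7 = 63 ≡ 1 (mod 31)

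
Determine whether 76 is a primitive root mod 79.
76^{39} ≡ 1 mod 79 and 39 < 78, so ord_79(76) = 39 ≠ 78 and 76 is not a primitive root.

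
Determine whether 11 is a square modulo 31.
By Euler's criterion: 11^{15} ≡ 30 mod 31. Since this equals -1 (≡ 30), 11 is not a QR.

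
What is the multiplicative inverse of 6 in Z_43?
Since 43 is prime, by Fermat 6^(-1) ≡ 6^{41} ≡ 36 mod 43. Verify: 6 × 36 = 216 ≡ 1 mod 43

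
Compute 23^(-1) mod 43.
Since 43 is prime, by Fermat 23^(-1) ≡ 23^{41} ≡ 15 mod 43. Verify: 23 × 15 = 345 ≡ 1 mod 43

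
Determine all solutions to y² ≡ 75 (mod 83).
The square roots of 75 mod 83 are 65 and 18. Verify: 65² = 4225 ≡ 75 (mod 83)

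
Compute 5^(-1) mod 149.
Since 149 is prime, by Fermat 5^(-1) ≡ 5^{147} ≡ 30 mod 149. Verify: 5 × 30 = 150 ≡ 1 mod 149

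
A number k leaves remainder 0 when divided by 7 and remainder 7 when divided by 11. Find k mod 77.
M = 7 × 11 = 77. M₁ = 11, y₁ ≡ 2 mod 7. M₂ = 7, y₂ ≡ 8 mod 11. k = 0×11×2 + 7×7×8 ≡ 7 mod 77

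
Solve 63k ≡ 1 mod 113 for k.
Since 113 is prime, by Fermat 63^(-1) ≡ 63^{111} ≡ 61 mod 113. Verify: 63 × 61 = 3843 ≡ 1 mod 113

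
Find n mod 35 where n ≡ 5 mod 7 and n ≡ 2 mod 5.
M = 7 × 5 = 35. M₁ = 5, y₁ ≡ 3 mod 7. M₂ = 7, y₂ ≡ 3 mod 5. n = 5×5×3 + 2×7×3 ≡ 12 mod 35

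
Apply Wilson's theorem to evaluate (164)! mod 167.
(166)! = (164)! × (165) × (166) ≡ -1 (mod 167). So (164)! ≡ -1 × [(166)(165)]^(-1) ≡ 83 (mod 167)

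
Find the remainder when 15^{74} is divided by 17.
By Fermat: 15^{16} ≡ 1 (mod 17). 74 = 4×16 + 10. So 15^{74} ≡ 15^{10} ≡ 4 (mod 17)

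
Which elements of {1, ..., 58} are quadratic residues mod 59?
Quadratic residues modulo 59: {1, 3, 4, 5, 7, 9, 12, 15, 16, 17, 19, 20, 21, 22, 25, 26, 27, 28, 29, 35, 36, 41, 45, 46, 48, 49, 51, 53, 57}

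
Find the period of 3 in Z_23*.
Powers of 3 mod 23: 3^1≡3, 3^2≡9, 3^3≡4, 3^4≡12, 3^5≡13, 3^6≡16, 3^7≡2, 3^8≡6, 3^9≡18, 3^10≡8, 3^11≡1. ord_23(3) = 11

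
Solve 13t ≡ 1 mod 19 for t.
Since 19 is prime, by Fermat 13^(-1) ≡ 13^{17} ≡ 3 mod 19. Verify: 13 × 3 = 39 ≡ 1 mod 19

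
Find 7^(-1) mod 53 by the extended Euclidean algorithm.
Extended GCD: 7(-15) + 53(2) = 1. So 7^(-1) ≡ -15 ≡ 38 mod 53. Verify: 7 × 38 = 266 ≡ 1 mod 53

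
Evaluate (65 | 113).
(65/113) = 65^{56} mod 113 = -1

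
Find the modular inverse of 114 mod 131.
Since 131 is prime, by Fermat 114^(-1) ≡ 114^{129} ≡ 77 (mod 131). Verify: 114 × 77 = 8778 ≡ 1 (mod 131)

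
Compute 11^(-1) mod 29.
Since 29 is prime, by Fermat 11^(-1) ≡ 11^{27} ≡ 8 mod 29. Verify: 11 × 8 = 88 ≡ 1 mod 29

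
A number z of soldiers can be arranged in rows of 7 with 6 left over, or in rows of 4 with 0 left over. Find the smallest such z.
M = 7 × 4 = 28. M₁ = 4, y₁ ≡ 2 (mod 7). M₂ = 7, y₂ ≡ 3 (mod 4). z = 6×4×2 + 0×7×3 ≡ 20 (mod 28)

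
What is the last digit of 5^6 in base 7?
Using Fermat: 5^{6} ≡ 1 (mod 7). 6 ≡ 0 (mod 6). So 5^{6} ≡ 5^{0} ≡ 1 (mod 7)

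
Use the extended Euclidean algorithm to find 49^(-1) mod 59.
Extended GCD: 49(-6) + 59(5) = 1. So 49^(-1) ≡ -6 ≡ 53 (mod 59). Verify: 49 × 53 = 2597 ≡ 1 (mod 59)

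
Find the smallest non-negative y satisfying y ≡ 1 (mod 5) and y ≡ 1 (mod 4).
M = 5 × 4 = 20. M₁ = 4, y₁ ≡ 4 (mod 5). M₂ = 5, y₂ ≡ 1 (mod 4). y = 1×4×4 + 1×5×1 ≡ 1 (mod 20)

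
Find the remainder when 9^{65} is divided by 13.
By Fermat: 9^{12} ≡ 1 (mod 13). 65 = 5×12 + 5. So 9^{65} ≡ 9^{5} ≡ 3 (mod 13)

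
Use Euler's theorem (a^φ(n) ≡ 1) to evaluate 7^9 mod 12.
By Euler: 7^{4} ≡ 1 (mod 12) since gcd(7, 12) = 1. 9 = 2×4 + 1. So 7^{9} ≡ 7^{1} ≡ 7 (mod 12)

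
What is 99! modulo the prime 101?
(100)! = (99)! × (100) ≡ -1 (mod 101). So (99)! ≡ -1 × (100)^(-1) ≡ (-1)×(-1) = 1 (mod 101)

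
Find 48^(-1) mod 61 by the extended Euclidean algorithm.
Extended GCD: 48(14) + 61(-11) = 1. So 48^(-1) ≡ 14 mod 61. Verify: 48 × 14 = 672 ≡ 1 mod 61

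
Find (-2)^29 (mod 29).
Using Fermat: (-2)^{28} ≡ 1 (mod 29). 29 ≡ 1 (mod 28). So (-2)^{29} ≡ (-2)^{1} ≡ 27 (mod 29)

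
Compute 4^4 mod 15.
4^{4} = 256 ≡ 1 (mod 15)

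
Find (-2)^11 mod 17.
By repeated squaring mod 17: (-2)^{1}≡15, (-2)^{2}≡4, (-2)^{4}≡16, (-2)^{8}≡1. Then (-2)^{11} = (-2)^{8+2+1} ≡ 1 × 4 × 15 ≡ 9 mod 17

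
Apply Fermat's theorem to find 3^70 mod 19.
By Fermat: 3^{18} ≡ 1 mod 19. 70 = 3×18 + 16. So 3^{70} ≡ 3^{16} ≡ 17 mod 19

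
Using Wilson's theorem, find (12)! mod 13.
By Wilson's theorem, (12)! ≡ -1 ≡ 12 mod 13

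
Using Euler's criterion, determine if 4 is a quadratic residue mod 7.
By Euler's criterion: 4^{3} ≡ 1 (mod 7). Since this equals 1, 4 is a QR.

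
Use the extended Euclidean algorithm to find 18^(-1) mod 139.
Extended GCD: 18(-54) + 139(7) = 1. So 18^(-1) ≡ -54 ≡ 85 mod 139. Verify: 18 × 85 = 1530 ≡ 1 mod 139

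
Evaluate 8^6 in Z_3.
Using Fermat: 8^{2} ≡ 1 (mod 3). 6 ≡ 0 (mod 2). So 8^{6} ≡ 8^{0} ≡ 1 (mod 3)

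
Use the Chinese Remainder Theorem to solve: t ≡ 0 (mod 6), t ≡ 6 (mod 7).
M = 6 × 7 = 42. M₁ = 7, y₁ ≡ 1 (mod 6). M₂ = 6, y₂ ≡ 6 (mod 7). t = 0×7×1 + 6×6×6 ≡ 6 (mod 42)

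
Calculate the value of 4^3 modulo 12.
4^{3} = 64 ≡ 4 mod 12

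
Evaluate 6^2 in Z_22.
6^{2} = 36 ≡ 14 (mod 22)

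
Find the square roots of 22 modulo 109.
The square roots of 22 mod 109 are 26 and 83. Verify: 26² = 676 ≡ 22 mod 109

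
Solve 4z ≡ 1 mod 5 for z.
Since 5 is prime, by Fermat 4^(-1) ≡ 4^{3} ≡ 4 mod 5. Verify: 4 × 4 = 16 ≡ 1 mod 5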